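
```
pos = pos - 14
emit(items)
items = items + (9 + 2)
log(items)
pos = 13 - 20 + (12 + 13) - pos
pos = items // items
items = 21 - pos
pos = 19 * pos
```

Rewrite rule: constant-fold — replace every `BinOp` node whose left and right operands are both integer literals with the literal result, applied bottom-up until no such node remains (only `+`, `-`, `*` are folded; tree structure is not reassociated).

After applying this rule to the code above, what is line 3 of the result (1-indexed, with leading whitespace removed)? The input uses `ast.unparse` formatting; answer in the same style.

items = items + 11

Transformed code:
pos = pos - 14
emit(items)
items = items + 11
log(items)
pos = 18 - pos
pos = items // items
items = 21 - pos
pos = 19 * pos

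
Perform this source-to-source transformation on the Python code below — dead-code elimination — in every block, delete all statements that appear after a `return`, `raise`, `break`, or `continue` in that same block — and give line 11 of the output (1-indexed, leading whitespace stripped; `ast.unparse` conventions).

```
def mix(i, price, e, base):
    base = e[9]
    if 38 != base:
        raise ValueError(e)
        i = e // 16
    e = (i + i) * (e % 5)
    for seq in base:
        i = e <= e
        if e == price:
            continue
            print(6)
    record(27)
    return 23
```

return 23

Transformed code:
def mix(i, price, e, base):
    base = e[9]
    if 38 != base:
        raise ValueError(e)
    e = (i + i) * (e % 5)
    for seq in base:
        i = e <= e
        if e == price:
            continue
    record(27)
    return 23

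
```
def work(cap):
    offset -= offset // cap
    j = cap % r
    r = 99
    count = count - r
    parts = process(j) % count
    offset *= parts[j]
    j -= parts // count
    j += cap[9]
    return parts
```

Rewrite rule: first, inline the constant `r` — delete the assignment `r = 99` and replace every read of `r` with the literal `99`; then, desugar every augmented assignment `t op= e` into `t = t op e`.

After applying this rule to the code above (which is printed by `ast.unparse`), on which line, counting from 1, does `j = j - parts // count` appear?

Transformed code:
def work(cap):
    offset = offset - offset // cap
    j = cap % 99
    count = count - 99
    parts = process(j) % count
    offset = offset * parts[j]
    j = j - parts // count
    j = j + cap[9]
    return parts

7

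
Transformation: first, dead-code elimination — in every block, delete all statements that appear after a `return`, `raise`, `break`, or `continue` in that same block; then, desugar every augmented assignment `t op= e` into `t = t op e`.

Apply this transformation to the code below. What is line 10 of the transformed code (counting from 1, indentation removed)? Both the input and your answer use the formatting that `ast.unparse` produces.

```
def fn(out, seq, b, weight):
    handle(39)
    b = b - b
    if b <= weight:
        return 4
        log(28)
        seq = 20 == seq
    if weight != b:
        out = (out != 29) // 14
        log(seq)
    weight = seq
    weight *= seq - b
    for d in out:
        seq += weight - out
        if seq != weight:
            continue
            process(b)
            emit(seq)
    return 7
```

weight = weight * (seq - b)

Transformed code:
def fn(out, seq, b, weight):
    handle(39)
    b = b - b
    if b <= weight:
        return 4
    if weight != b:
        out = (out != 29) // 14
        log(seq)
    weight = seq
    weight = weight * (seq - b)
    for d in out:
        seq = seq + (weight - out)
        if seq != weight:
            continue
    return 7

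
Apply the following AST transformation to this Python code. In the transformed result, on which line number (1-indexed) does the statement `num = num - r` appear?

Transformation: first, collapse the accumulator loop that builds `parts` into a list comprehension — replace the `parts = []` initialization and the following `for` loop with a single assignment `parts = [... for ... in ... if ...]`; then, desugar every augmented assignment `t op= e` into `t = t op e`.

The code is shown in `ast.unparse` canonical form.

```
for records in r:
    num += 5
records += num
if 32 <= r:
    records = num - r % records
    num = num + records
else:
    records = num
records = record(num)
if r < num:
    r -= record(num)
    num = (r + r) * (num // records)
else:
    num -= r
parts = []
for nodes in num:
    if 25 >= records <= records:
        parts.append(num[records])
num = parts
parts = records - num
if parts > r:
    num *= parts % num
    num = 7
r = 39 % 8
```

14

Transformed code:
for records in r:
    num = num + 5
records = records + num
if 32 <= r:
    records = num - r % records
    num = num + records
else:
    records = num
records = record(num)
if r < num:
    r = r - record(num)
    num = (r + r) * (num // records)
else:
    num = num - r
parts = [num[records] for nodes in num if 25 >= records <= records]
num = parts
parts = records - num
if parts > r:
    num = num * (parts % num)
    num = 7
r = 39 % 8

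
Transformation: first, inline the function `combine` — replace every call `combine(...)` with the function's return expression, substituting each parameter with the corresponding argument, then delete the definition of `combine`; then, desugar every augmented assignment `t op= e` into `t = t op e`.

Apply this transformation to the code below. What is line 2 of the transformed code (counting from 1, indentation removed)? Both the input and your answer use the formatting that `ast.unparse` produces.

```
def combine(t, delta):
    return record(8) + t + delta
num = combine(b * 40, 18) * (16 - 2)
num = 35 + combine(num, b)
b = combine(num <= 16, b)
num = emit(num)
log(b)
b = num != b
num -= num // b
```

Transformed code:
num = (record(8) + b * 40 + 18) * (16 - 2)
num = 35 + (record(8) + num + b)
b = record(8) + (num <= 16) + b
num = emit(num)
log(b)
b = num != b
num = num - num // b

num = 35 + (record(8) + num + b)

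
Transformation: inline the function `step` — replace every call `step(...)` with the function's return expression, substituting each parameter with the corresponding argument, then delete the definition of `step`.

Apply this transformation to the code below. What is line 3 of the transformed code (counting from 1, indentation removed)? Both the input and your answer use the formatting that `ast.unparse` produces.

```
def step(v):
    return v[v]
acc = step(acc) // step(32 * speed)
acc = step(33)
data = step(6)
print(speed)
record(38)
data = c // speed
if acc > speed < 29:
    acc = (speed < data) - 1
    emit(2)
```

data = 6[6]

Transformed code:
acc = acc[acc] // (32 * speed)[32 * speed]
acc = 33[33]
data = 6[6]
print(speed)
record(38)
data = c // speed
if acc > speed < 29:
    acc = (speed < data) - 1
    emit(2)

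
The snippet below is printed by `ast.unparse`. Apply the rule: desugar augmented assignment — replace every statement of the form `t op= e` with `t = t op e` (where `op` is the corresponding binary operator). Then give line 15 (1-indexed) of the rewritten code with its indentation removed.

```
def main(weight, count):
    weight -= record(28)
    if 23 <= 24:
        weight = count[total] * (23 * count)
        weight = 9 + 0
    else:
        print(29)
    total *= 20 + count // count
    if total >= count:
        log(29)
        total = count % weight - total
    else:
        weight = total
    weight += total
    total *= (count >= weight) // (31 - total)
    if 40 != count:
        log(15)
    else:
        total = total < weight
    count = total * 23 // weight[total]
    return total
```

Transformed code:
def main(weight, count):
    weight = weight - record(28)
    if 23 <= 24:
        weight = count[total] * (23 * count)
        weight = 9 + 0
    else:
        print(29)
    total = total * (20 + count // count)
    if total >= count:
        log(29)
        total = count % weight - total
    else:
        weight = total
    weight = weight + total
    total = total * ((count >= weight) // (31 - total))
    if 40 != count:
        log(15)
    else:
        total = total < weight
    count = total * 23 // weight[total]
    return total

total = total * ((count >= weight) // (31 - total))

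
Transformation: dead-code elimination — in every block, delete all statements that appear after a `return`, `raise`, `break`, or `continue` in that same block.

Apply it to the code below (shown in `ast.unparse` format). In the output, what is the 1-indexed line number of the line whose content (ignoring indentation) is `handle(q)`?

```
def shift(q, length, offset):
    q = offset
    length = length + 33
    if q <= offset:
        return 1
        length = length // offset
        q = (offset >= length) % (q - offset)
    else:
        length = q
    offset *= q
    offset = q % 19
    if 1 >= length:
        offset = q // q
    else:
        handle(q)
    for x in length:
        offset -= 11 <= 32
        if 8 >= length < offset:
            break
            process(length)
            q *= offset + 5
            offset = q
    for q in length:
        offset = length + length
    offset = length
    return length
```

13

Transformed code:
def shift(q, length, offset):
    q = offset
    length = length + 33
    if q <= offset:
        return 1
    else:
        length = q
    offset *= q
    offset = q % 19
    if 1 >= length:
        offset = q // q
    else:
        handle(q)
    for x in length:
        offset -= 11 <= 32
        if 8 >= length < offset:
            break
    for q in length:
        offset = length + length
    offset = length
    return length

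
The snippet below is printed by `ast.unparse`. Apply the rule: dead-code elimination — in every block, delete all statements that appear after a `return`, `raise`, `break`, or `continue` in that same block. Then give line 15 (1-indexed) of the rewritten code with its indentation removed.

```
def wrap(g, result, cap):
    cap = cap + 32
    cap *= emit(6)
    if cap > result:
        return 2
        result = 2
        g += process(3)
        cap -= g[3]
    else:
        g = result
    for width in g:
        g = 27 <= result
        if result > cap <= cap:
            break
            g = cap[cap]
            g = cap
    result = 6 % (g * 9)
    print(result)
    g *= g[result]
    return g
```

return g

Transformed code:
def wrap(g, result, cap):
    cap = cap + 32
    cap *= emit(6)
    if cap > result:
        return 2
    else:
        g = result
    for width in g:
        g = 27 <= result
        if result > cap <= cap:
            break
    result = 6 % (g * 9)
    print(result)
    g *= g[result]
    return g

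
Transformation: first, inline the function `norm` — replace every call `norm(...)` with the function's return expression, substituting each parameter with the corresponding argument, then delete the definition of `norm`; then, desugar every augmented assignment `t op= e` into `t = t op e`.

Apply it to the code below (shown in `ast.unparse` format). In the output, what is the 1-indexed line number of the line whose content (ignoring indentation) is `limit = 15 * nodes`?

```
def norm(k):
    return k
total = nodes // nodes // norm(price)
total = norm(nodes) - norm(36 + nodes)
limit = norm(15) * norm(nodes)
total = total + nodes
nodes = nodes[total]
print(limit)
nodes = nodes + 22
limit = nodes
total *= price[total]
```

Transformed code:
total = nodes // nodes // price
total = nodes - (36 + nodes)
limit = 15 * nodes
total = total + nodes
nodes = nodes[total]
print(limit)
nodes = nodes + 22
limit = nodes
total = total * price[total]

3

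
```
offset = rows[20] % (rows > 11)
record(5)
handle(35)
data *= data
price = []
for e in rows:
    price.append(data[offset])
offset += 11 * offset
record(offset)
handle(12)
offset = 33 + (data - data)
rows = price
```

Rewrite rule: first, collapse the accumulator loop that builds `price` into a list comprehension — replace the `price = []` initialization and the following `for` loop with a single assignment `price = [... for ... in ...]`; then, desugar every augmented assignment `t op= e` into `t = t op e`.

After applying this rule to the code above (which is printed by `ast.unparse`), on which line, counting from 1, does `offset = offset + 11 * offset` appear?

6

Transformed code:
offset = rows[20] % (rows > 11)
record(5)
handle(35)
data = data * data
price = [data[offset] for e in rows]
offset = offset + 11 * offset
record(offset)
handle(12)
offset = 33 + (data - data)
rows = price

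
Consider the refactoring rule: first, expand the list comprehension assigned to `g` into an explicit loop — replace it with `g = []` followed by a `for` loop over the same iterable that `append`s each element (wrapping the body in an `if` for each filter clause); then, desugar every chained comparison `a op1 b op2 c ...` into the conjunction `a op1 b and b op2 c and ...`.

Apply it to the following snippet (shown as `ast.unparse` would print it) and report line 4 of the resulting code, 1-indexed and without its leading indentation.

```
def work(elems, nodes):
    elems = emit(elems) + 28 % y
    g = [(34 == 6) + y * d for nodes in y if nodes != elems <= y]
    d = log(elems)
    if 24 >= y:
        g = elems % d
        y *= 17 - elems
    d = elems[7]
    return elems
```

Transformed code:
def work(elems, nodes):
    elems = emit(elems) + 28 % y
    g = []
    for nodes in y:
        if nodes != elems and elems <= y:
            g.append((34 == 6) + y * d)
    d = log(elems)
    if 24 >= y:
        g = elems % d
        y *= 17 - elems
    d = elems[7]
    return elems

for nodes in y:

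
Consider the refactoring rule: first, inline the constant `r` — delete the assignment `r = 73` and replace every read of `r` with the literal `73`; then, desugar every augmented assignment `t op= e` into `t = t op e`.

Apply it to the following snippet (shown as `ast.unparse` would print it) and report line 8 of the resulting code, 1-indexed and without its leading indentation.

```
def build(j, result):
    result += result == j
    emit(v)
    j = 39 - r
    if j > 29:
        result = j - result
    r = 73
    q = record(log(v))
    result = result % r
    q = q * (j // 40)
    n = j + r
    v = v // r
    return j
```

result = result % 73

Transformed code:
def build(j, result):
    result = result + (result == j)
    emit(v)
    j = 39 - 73
    if j > 29:
        result = j - result
    q = record(log(v))
    result = result % 73
    q = q * (j // 40)
    n = j + 73
    v = v // 73
    return j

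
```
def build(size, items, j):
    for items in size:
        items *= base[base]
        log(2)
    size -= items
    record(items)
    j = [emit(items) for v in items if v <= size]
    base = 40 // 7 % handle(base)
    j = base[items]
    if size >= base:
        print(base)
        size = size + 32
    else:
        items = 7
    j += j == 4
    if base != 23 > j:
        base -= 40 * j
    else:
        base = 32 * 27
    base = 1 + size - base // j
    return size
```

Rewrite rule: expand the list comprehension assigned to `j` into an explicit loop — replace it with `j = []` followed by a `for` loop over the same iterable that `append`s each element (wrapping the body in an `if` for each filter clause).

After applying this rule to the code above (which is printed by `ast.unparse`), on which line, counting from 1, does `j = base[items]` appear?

Transformed code:
def build(size, items, j):
    for items in size:
        items *= base[base]
        log(2)
    size -= items
    record(items)
    j = []
    for v in items:
        if v <= size:
            j.append(emit(items))
    base = 40 // 7 % handle(base)
    j = base[items]
    if size >= base:
        print(base)
        size = size + 32
    else:
        items = 7
    j += j == 4
    if base != 23 > j:
        base -= 40 * j
    else:
        base = 32 * 27
    base = 1 + size - base // j
    return size

12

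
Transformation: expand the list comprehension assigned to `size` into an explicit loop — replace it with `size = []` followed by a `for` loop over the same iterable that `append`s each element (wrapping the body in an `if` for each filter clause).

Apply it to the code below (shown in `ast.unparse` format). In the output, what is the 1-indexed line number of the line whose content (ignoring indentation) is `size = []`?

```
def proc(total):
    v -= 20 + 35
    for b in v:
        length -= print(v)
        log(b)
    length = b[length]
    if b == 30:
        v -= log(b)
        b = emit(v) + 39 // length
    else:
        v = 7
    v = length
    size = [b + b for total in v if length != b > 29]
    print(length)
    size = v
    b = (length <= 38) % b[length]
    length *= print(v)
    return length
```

13

Transformed code:
def proc(total):
    v -= 20 + 35
    for b in v:
        length -= print(v)
        log(b)
    length = b[length]
    if b == 30:
        v -= log(b)
        b = emit(v) + 39 // length
    else:
        v = 7
    v = length
    size = []
    for total in v:
        if length != b > 29:
            size.append(b + b)
    print(length)
    size = v
    b = (length <= 38) % b[length]
    length *= print(v)
    return length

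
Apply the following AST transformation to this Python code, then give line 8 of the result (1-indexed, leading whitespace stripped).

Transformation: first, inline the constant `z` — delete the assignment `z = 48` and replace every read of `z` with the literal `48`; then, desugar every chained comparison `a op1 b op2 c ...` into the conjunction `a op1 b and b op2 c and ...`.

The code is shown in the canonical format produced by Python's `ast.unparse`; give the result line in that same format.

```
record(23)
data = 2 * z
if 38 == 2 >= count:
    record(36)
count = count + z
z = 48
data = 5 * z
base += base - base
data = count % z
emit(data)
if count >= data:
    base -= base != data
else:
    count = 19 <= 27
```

Transformed code:
record(23)
data = 2 * 48
if 38 == 2 and 2 >= count:
    record(36)
count = count + 48
data = 5 * 48
base += base - base
data = count % 48
emit(data)
if count >= data:
    base -= base != data
else:
    count = 19 <= 27

data = count % 48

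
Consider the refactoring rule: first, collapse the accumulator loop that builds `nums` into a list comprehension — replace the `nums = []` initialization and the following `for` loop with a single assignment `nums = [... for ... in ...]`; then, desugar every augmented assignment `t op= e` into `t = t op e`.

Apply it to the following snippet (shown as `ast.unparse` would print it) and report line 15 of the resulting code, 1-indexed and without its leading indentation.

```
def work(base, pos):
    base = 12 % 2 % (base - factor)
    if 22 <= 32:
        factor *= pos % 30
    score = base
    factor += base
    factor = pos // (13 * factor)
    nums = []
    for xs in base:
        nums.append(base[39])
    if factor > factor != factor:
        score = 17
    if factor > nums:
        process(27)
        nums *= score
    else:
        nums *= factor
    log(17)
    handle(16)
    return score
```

Transformed code:
def work(base, pos):
    base = 12 % 2 % (base - factor)
    if 22 <= 32:
        factor = factor * (pos % 30)
    score = base
    factor = factor + base
    factor = pos // (13 * factor)
    nums = [base[39] for xs in base]
    if factor > factor != factor:
        score = 17
    if factor > nums:
        process(27)
        nums = nums * score
    else:
        nums = nums * factor
    log(17)
    handle(16)
    return score

nums = nums * factor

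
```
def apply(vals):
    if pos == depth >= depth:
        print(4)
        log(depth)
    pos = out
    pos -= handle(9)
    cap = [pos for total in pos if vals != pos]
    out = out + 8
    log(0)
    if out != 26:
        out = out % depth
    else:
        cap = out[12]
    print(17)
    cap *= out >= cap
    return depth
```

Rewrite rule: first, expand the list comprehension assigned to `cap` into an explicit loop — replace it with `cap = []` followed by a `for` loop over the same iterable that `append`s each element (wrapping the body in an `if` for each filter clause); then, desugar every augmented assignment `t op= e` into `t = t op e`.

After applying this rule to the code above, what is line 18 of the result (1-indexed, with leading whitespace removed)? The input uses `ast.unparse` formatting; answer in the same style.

Transformed code:
def apply(vals):
    if pos == depth >= depth:
        print(4)
        log(depth)
    pos = out
    pos = pos - handle(9)
    cap = []
    for total in pos:
        if vals != pos:
            cap.append(pos)
    out = out + 8
    log(0)
    if out != 26:
        out = out % depth
    else:
        cap = out[12]
    print(17)
    cap = cap * (out >= cap)
    return depth

cap = cap * (out >= cap)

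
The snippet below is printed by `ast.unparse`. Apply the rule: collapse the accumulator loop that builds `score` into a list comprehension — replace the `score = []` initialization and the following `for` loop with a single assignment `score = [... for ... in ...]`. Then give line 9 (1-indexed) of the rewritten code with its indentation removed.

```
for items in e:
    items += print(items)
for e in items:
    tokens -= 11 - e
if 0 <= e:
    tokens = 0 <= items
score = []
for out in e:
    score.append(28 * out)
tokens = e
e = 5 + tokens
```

Transformed code:
for items in e:
    items += print(items)
for e in items:
    tokens -= 11 - e
if 0 <= e:
    tokens = 0 <= items
score = [28 * out for out in e]
tokens = e
e = 5 + tokens

e = 5 + tokens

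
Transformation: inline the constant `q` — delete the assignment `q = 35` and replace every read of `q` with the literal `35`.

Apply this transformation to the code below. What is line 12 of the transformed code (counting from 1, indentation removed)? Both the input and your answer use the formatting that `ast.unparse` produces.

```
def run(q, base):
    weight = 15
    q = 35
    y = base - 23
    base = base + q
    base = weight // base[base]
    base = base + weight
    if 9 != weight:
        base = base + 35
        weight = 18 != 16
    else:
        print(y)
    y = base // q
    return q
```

Transformed code:
def run(q, base):
    weight = 15
    y = base - 23
    base = base + 35
    base = weight // base[base]
    base = base + weight
    if 9 != weight:
        base = base + 35
        weight = 18 != 16
    else:
        print(y)
    y = base // 35
    return 35

y = base // 35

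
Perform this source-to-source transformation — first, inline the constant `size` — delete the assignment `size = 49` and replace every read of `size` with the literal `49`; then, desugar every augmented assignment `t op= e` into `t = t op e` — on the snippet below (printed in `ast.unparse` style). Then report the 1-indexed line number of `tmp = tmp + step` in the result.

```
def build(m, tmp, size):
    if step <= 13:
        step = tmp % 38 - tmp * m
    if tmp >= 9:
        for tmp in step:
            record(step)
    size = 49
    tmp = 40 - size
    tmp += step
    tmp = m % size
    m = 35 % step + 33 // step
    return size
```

Transformed code:
def build(m, tmp, size):
    if step <= 13:
        step = tmp % 38 - tmp * m
    if tmp >= 9:
        for tmp in step:
            record(step)
    tmp = 40 - 49
    tmp = tmp + step
    tmp = m % 49
    m = 35 % step + 33 // step
    return 49

8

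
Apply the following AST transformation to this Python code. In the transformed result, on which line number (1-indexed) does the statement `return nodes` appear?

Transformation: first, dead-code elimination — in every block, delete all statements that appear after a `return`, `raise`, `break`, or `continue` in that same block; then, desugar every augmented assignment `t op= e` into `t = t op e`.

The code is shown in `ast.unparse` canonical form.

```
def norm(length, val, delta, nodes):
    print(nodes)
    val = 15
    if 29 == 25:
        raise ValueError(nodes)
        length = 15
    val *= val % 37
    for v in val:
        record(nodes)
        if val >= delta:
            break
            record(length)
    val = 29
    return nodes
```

Transformed code:
def norm(length, val, delta, nodes):
    print(nodes)
    val = 15
    if 29 == 25:
        raise ValueError(nodes)
    val = val * (val % 37)
    for v in val:
        record(nodes)
        if val >= delta:
            break
    val = 29
    return nodes

12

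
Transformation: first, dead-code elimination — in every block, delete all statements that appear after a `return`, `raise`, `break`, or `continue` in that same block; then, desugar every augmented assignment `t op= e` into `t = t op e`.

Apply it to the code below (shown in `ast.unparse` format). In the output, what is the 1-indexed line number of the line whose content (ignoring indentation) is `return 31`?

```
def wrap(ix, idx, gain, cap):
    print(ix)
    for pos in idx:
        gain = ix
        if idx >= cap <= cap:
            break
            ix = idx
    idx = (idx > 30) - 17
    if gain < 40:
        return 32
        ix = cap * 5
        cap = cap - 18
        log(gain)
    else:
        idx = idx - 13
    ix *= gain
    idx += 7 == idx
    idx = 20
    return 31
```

Transformed code:
def wrap(ix, idx, gain, cap):
    print(ix)
    for pos in idx:
        gain = ix
        if idx >= cap <= cap:
            break
    idx = (idx > 30) - 17
    if gain < 40:
        return 32
    else:
        idx = idx - 13
    ix = ix * gain
    idx = idx + (7 == idx)
    idx = 20
    return 31

15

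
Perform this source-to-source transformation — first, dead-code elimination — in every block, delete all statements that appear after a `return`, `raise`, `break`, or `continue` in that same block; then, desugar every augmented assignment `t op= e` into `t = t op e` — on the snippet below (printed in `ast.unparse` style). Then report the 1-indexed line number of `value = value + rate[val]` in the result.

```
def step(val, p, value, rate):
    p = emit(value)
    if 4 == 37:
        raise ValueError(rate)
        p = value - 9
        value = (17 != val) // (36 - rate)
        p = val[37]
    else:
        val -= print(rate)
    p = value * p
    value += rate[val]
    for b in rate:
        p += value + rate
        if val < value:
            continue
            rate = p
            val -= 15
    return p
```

8

Transformed code:
def step(val, p, value, rate):
    p = emit(value)
    if 4 == 37:
        raise ValueError(rate)
    else:
        val = val - print(rate)
    p = value * p
    value = value + rate[val]
    for b in rate:
        p = p + (value + rate)
        if val < value:
            continue
    return p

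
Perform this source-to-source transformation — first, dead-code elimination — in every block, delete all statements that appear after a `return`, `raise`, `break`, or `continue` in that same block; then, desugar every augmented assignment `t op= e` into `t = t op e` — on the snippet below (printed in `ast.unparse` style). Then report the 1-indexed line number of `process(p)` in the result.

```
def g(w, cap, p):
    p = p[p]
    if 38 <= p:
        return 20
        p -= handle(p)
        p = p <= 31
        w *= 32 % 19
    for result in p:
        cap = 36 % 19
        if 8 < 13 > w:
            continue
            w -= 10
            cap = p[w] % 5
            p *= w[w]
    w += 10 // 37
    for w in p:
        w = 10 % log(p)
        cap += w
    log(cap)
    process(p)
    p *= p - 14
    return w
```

14

Transformed code:
def g(w, cap, p):
    p = p[p]
    if 38 <= p:
        return 20
    for result in p:
        cap = 36 % 19
        if 8 < 13 > w:
            continue
    w = w + 10 // 37
    for w in p:
        w = 10 % log(p)
        cap = cap + w
    log(cap)
    process(p)
    p = p * (p - 14)
    return w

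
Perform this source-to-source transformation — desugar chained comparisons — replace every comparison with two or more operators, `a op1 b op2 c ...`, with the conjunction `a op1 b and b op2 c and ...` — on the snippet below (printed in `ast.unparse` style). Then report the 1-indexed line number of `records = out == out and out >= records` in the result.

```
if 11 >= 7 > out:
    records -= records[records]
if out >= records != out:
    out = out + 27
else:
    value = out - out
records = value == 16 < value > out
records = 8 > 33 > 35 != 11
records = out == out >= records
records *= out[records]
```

Transformed code:
if 11 >= 7 and 7 > out:
    records -= records[records]
if out >= records and records != out:
    out = out + 27
else:
    value = out - out
records = value == 16 and 16 < value and (value > out)
records = 8 > 33 and 33 > 35 and (35 != 11)
records = out == out and out >= records
records *= out[records]

9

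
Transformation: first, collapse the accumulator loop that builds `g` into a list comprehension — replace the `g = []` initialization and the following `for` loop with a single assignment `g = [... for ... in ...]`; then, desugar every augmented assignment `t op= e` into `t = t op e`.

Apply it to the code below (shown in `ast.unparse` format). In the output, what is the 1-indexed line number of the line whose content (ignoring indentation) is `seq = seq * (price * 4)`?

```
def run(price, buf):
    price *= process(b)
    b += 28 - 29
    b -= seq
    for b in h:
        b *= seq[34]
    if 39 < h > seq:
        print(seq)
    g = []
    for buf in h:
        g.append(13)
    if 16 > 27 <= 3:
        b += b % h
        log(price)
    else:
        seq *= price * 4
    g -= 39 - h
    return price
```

Transformed code:
def run(price, buf):
    price = price * process(b)
    b = b + (28 - 29)
    b = b - seq
    for b in h:
        b = b * seq[34]
    if 39 < h > seq:
        print(seq)
    g = [13 for buf in h]
    if 16 > 27 <= 3:
        b = b + b % h
        log(price)
    else:
        seq = seq * (price * 4)
    g = g - (39 - h)
    return price

14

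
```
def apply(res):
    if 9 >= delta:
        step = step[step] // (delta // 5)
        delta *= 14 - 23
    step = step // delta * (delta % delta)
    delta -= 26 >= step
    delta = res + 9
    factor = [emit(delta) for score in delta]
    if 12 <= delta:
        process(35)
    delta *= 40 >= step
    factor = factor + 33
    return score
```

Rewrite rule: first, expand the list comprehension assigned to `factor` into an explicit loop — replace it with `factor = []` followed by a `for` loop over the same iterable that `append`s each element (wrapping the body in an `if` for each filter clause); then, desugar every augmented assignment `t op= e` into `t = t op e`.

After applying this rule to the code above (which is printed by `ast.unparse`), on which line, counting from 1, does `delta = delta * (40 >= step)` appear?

Transformed code:
def apply(res):
    if 9 >= delta:
        step = step[step] // (delta // 5)
        delta = delta * (14 - 23)
    step = step // delta * (delta % delta)
    delta = delta - (26 >= step)
    delta = res + 9
    factor = []
    for score in delta:
        factor.append(emit(delta))
    if 12 <= delta:
        process(35)
    delta = delta * (40 >= step)
    factor = factor + 33
    return score

13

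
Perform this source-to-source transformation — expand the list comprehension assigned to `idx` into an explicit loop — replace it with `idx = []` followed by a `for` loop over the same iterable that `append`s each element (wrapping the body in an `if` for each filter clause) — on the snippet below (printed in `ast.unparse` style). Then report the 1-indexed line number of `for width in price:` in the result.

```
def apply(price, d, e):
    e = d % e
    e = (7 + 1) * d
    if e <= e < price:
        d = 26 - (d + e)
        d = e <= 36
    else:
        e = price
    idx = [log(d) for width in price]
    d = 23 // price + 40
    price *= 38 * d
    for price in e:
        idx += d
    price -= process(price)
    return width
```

Transformed code:
def apply(price, d, e):
    e = d % e
    e = (7 + 1) * d
    if e <= e < price:
        d = 26 - (d + e)
        d = e <= 36
    else:
        e = price
    idx = []
    for width in price:
        idx.append(log(d))
    d = 23 // price + 40
    price *= 38 * d
    for price in e:
        idx += d
    price -= process(price)
    return width

10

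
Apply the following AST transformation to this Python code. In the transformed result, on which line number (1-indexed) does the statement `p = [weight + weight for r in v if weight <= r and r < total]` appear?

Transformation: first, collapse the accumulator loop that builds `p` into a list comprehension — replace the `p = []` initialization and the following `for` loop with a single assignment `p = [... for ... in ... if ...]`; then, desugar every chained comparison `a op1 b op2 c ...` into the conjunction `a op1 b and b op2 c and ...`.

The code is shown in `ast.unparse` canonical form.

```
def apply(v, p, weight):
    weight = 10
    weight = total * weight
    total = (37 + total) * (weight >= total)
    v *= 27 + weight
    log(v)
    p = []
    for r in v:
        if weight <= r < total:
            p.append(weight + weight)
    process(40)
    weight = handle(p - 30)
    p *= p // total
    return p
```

7

Transformed code:
def apply(v, p, weight):
    weight = 10
    weight = total * weight
    total = (37 + total) * (weight >= total)
    v *= 27 + weight
    log(v)
    p = [weight + weight for r in v if weight <= r and r < total]
    process(40)
    weight = handle(p - 30)
    p *= p // total
    return p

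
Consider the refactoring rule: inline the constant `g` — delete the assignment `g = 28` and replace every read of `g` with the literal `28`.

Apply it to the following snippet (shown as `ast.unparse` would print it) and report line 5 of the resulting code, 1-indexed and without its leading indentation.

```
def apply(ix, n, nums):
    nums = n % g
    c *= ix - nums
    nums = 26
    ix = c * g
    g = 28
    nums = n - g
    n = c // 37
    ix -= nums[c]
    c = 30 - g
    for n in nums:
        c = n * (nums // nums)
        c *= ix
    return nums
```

ix = c * 28

Transformed code:
def apply(ix, n, nums):
    nums = n % 28
    c *= ix - nums
    nums = 26
    ix = c * 28
    nums = n - 28
    n = c // 37
    ix -= nums[c]
    c = 30 - 28
    for n in nums:
        c = n * (nums // nums)
        c *= ix
    return nums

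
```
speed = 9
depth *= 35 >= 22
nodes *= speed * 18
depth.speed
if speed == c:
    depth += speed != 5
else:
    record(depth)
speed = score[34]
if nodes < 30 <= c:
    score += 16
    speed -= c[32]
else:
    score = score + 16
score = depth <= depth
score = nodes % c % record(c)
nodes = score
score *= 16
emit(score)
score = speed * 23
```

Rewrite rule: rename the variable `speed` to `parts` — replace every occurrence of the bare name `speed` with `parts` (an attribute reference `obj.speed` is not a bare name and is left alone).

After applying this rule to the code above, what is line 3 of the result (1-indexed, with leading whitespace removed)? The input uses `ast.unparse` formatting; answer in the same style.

nodes *= parts * 18

Transformed code:
parts = 9
depth *= 35 >= 22
nodes *= parts * 18
depth.speed
if parts == c:
    depth += parts != 5
else:
    record(depth)
parts = score[34]
if nodes < 30 <= c:
    score += 16
    parts -= c[32]
else:
    score = score + 16
score = depth <= depth
score = nodes % c % record(c)
nodes = score
score *= 16
emit(score)
score = parts * 23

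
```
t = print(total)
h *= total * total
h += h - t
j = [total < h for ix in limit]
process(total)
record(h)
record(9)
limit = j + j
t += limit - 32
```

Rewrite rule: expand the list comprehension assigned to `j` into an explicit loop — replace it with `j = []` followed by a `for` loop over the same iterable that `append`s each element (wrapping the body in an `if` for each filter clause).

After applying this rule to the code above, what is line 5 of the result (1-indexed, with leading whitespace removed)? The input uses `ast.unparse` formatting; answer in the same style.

Transformed code:
t = print(total)
h *= total * total
h += h - t
j = []
for ix in limit:
    j.append(total < h)
process(total)
record(h)
record(9)
limit = j + j
t += limit - 32

for ix in limit:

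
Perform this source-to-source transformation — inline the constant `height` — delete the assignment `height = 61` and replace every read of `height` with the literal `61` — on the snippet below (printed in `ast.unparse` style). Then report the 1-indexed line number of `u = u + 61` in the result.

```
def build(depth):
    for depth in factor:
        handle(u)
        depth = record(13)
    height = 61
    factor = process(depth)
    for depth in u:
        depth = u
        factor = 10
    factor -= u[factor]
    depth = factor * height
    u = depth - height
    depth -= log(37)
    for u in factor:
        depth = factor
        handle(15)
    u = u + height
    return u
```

16

Transformed code:
def build(depth):
    for depth in factor:
        handle(u)
        depth = record(13)
    factor = process(depth)
    for depth in u:
        depth = u
        factor = 10
    factor -= u[factor]
    depth = factor * 61
    u = depth - 61
    depth -= log(37)
    for u in factor:
        depth = factor
        handle(15)
    u = u + 61
    return u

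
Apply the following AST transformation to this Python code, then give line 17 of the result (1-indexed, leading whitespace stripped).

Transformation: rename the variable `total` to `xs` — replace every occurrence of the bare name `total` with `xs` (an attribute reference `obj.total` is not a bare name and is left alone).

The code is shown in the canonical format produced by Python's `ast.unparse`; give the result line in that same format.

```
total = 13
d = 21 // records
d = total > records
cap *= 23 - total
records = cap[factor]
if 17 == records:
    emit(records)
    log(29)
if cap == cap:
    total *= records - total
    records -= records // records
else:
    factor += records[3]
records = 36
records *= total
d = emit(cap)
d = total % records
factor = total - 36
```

d = xs % records

Transformed code:
xs = 13
d = 21 // records
d = xs > records
cap *= 23 - xs
records = cap[factor]
if 17 == records:
    emit(records)
    log(29)
if cap == cap:
    xs *= records - xs
    records -= records // records
else:
    factor += records[3]
records = 36
records *= xs
d = emit(cap)
d = xs % records
factor = xs - 36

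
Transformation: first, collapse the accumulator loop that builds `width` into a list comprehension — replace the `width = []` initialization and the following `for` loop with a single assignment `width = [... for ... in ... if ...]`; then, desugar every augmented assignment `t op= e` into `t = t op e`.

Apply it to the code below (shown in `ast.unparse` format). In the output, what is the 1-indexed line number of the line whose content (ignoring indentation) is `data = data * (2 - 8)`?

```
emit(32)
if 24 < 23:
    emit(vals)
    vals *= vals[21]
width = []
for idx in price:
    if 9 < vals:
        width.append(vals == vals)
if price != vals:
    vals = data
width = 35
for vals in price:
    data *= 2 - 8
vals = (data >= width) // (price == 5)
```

Transformed code:
emit(32)
if 24 < 23:
    emit(vals)
    vals = vals * vals[21]
width = [vals == vals for idx in price if 9 < vals]
if price != vals:
    vals = data
width = 35
for vals in price:
    data = data * (2 - 8)
vals = (data >= width) // (price == 5)

10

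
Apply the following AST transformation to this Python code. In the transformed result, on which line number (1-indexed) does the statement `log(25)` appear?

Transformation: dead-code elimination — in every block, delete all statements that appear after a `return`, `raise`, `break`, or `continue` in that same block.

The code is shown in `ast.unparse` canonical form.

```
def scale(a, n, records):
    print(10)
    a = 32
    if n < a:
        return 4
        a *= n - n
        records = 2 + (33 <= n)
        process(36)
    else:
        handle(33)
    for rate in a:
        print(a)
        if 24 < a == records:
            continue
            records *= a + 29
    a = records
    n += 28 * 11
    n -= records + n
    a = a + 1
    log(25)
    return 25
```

16

Transformed code:
def scale(a, n, records):
    print(10)
    a = 32
    if n < a:
        return 4
    else:
        handle(33)
    for rate in a:
        print(a)
        if 24 < a == records:
            continue
    a = records
    n += 28 * 11
    n -= records + n
    a = a + 1
    log(25)
    return 25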